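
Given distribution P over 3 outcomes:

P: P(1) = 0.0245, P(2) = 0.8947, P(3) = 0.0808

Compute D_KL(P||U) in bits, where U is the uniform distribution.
1.0170 bits

U(i) = 1/3 for all i

D_KL(P||U) = Σ P(x) log₂(P(x) / (1/3))
           = Σ P(x) log₂(P(x)) + log₂(3)
           = log₂(3) - H(P)

H(P) = -Σ P(x) log₂(P(x)):
  -P(1)·log₂(P(1)) = -(0.0245)·log₂(0.0245) = 0.13110
  -P(2)·log₂(P(2)) = -(0.8947)·log₂(0.8947) = 0.14362
  -P(3)·log₂(P(3)) = -(0.0808)·log₂(0.0808) = 0.29326
H(P) = 0.13110 + 0.14362 + 0.29326 = 0.56798 bits

log₂(3) = 1.58496 bits

D_KL(P||U) = 1.58496 - 0.56798 = 1.01698 ≈ 1.0170 bits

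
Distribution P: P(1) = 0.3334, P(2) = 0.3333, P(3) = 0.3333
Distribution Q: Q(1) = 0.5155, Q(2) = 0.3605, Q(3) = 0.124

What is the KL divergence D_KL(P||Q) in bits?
0.2281 bits

D_KL(P||Q) = Σ P(x) log₂(P(x)/Q(x))

Computing term by term:
  P(1)·log₂(P(1)/Q(1)) = 0.3334·log₂(0.3334/0.5155) = -0.20961
  P(2)·log₂(P(2)/Q(2)) = 0.3333·log₂(0.3333/0.3605) = -0.03772
  P(3)·log₂(P(3)/Q(3)) = 0.3333·log₂(0.3333/0.124) = 0.47545

D_KL(P||Q) = -0.20961 - 0.03772 + 0.47545 = 0.22812 ≈ 0.2281 bits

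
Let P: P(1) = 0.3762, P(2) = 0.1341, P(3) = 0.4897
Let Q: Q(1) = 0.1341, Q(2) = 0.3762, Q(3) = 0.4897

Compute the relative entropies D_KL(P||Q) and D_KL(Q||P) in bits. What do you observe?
D_KL(P||Q) = 0.3603 bits, D_KL(Q||P) = 0.3603 bits. The two directions give the same value here, because Q is a self-inverse relabeling of P; in general KL divergence is asymmetric.

D_KL(P||Q) = Σ P(x) log₂(P(x)/Q(x))

Computing term by term:
  P(1)·log₂(P(1)/Q(1)) = 0.3762·log₂(0.3762/0.1341) = 0.55986
  P(2)·log₂(P(2)/Q(2)) = 0.1341·log₂(0.1341/0.3762) = -0.19957
  P(3)·log₂(P(3)/Q(3)) = 0.4897·log₂(0.4897/0.4897) = 0.00000

D_KL(P||Q) = 0.55986 - 0.19957 + 0.00000 = 0.36029 ≈ 0.3603 bits

D_KL(Q||P) = Σ Q(x) log₂(Q(x)/P(x))

Computing term by term:
  Q(1)·log₂(Q(1)/P(1)) = 0.1341·log₂(0.1341/0.3762) = -0.19957
  Q(2)·log₂(Q(2)/P(2)) = 0.3762·log₂(0.3762/0.1341) = 0.55986
  Q(3)·log₂(Q(3)/P(3)) = 0.4897·log₂(0.4897/0.4897) = 0.00000

D_KL(Q||P) = -0.19957 + 0.55986 + 0.00000 = 0.36029 ≈ 0.3603 bits

These ARE equal here. Q is P with outcomes relabeled (Q(1) = P(2), Q(2) = P(1)) by a relabeling that is its own inverse, so the two sums contain exactly the same terms in a different order. This is a special case — KL divergence is not symmetric in general: D_KL(P||Q) ≠ D_KL(Q||P) for most P, Q.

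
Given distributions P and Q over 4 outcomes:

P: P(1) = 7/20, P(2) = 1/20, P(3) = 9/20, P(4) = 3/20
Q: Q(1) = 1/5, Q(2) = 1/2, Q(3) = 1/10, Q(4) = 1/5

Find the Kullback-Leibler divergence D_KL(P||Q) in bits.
1.0307 bits

D_KL(P||Q) = Σ P(x) log₂(P(x)/Q(x))

Computing term by term:
  P(1)·log₂(P(1)/Q(1)) = (7/20)·log₂((7/20)/(1/5)) = 0.28257
  P(2)·log₂(P(2)/Q(2)) = (1/20)·log₂((1/20)/(1/2)) = -0.16610
  P(3)·log₂(P(3)/Q(3)) = (9/20)·log₂((9/20)/(1/10)) = 0.97647
  P(4)·log₂(P(4)/Q(4)) = (3/20)·log₂((3/20)/(1/5)) = -0.06226

D_KL(P||Q) = 0.28257 - 0.16610 + 0.97647 - 0.06226 = 1.03068 ≈ 1.0307 bits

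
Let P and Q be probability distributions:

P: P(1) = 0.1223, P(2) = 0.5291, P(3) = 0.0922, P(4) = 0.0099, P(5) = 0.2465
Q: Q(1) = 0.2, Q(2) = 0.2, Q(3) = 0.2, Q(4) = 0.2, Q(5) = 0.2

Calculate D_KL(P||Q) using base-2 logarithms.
0.5842 bits

D_KL(P||Q) = Σ P(x) log₂(P(x)/Q(x))

Computing term by term:
  P(1)·log₂(P(1)/Q(1)) = 0.1223·log₂(0.1223/0.2) = -0.08678
  P(2)·log₂(P(2)/Q(2)) = 0.5291·log₂(0.5291/0.2) = 0.74261
  P(3)·log₂(P(3)/Q(3)) = 0.0922·log₂(0.0922/0.2) = -0.10300
  P(4)·log₂(P(4)/Q(4)) = 0.0099·log₂(0.0099/0.2) = -0.04293
  P(5)·log₂(P(5)/Q(5)) = 0.2465·log₂(0.2465/0.2) = 0.07434

D_KL(P||Q) = -0.08678 + 0.74261 - 0.10300 - 0.04293 + 0.07434 = 0.58424 ≈ 0.5842 bits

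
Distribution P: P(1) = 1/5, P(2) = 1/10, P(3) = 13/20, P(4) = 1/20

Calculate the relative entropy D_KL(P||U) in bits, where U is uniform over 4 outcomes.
0.5834 bits

U(i) = 1/4 for all i

D_KL(P||U) = Σ P(x) log₂(P(x) / (1/4))
           = Σ P(x) log₂(P(x)) + log₂(4)
           = log₂(4) - H(P)

H(P) = -Σ P(x) log₂(P(x)):
  -P(1)·log₂(P(1)) = -(1/5)·log₂(1/5) = 0.46439
  -P(2)·log₂(P(2)) = -(1/10)·log₂(1/10) = 0.33219
  -P(3)·log₂(P(3)) = -(13/20)·log₂(13/20) = 0.40397
  -P(4)·log₂(P(4)) = -(1/20)·log₂(1/20) = 0.21610
H(P) = 0.46439 + 0.33219 + 0.40397 + 0.21610 = 1.41665 bits

log₂(4) = 2.00000 bits

D_KL(P||U) = 2.00000 - 1.41665 = 0.58335 ≈ 0.5834 bits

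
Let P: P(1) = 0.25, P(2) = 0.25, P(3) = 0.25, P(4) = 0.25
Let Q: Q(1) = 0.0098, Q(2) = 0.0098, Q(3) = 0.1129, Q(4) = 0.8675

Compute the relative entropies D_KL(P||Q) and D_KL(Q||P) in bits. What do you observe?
D_KL(P||Q) = 2.1745 bits, D_KL(Q||P) = 1.3360 bits. The two directions give different values (D_KL(P||Q) exceeds D_KL(Q||P) by 0.8385 bits): KL divergence is asymmetric.

D_KL(P||Q) = Σ P(x) log₂(P(x)/Q(x))

Computing term by term:
  P(1)·log₂(P(1)/Q(1)) = 0.25·log₂(0.25/0.0098) = 1.16825
  P(2)·log₂(P(2)/Q(2)) = 0.25·log₂(0.25/0.0098) = 1.16825
  P(3)·log₂(P(3)/Q(3)) = 0.25·log₂(0.25/0.1129) = 0.28672
  P(4)·log₂(P(4)/Q(4)) = 0.25·log₂(0.25/0.8675) = -0.44873

D_KL(P||Q) = 1.16825 + 1.16825 + 0.28672 - 0.44873 = 2.17449 ≈ 2.1745 bits

D_KL(Q||P) = Σ Q(x) log₂(Q(x)/P(x))

Computing term by term:
  Q(1)·log₂(Q(1)/P(1)) = 0.0098·log₂(0.0098/0.25) = -0.04580
  Q(2)·log₂(Q(2)/P(2)) = 0.0098·log₂(0.0098/0.25) = -0.04580
  Q(3)·log₂(Q(3)/P(3)) = 0.1129·log₂(0.1129/0.25) = -0.12948
  Q(4)·log₂(Q(4)/P(4)) = 0.8675·log₂(0.8675/0.25) = 1.55711

D_KL(Q||P) = -0.04580 - 0.04580 - 0.12948 + 1.55711 = 1.33603 ≈ 1.3360 bits

These are NOT equal (difference: 0.8385 bits). KL divergence is asymmetric: D_KL(P||Q) ≠ D_KL(Q||P) in general.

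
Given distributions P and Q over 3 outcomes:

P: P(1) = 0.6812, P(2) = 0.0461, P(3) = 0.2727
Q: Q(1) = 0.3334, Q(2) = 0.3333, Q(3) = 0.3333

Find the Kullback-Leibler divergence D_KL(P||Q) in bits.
0.4917 bits

D_KL(P||Q) = Σ P(x) log₂(P(x)/Q(x))

Computing term by term:
  P(1)·log₂(P(1)/Q(1)) = 0.6812·log₂(0.6812/0.3334) = 0.70220
  P(2)·log₂(P(2)/Q(2)) = 0.0461·log₂(0.0461/0.3333) = -0.13157
  P(3)·log₂(P(3)/Q(3)) = 0.2727·log₂(0.2727/0.3333) = -0.07895

D_KL(P||Q) = 0.70220 - 0.13157 - 0.07895 = 0.49168 ≈ 0.4917 bits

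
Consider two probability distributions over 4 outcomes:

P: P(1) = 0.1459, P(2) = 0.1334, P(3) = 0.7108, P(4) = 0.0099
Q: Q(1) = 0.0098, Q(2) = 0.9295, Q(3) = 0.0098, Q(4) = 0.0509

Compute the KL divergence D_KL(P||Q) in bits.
4.5645 bits

D_KL(P||Q) = Σ P(x) log₂(P(x)/Q(x))

Computing term by term:
  P(1)·log₂(P(1)/Q(1)) = 0.1459·log₂(0.1459/0.0098) = 0.56843
  P(2)·log₂(P(2)/Q(2)) = 0.1334·log₂(0.1334/0.9295) = -0.37361
  P(3)·log₂(P(3)/Q(3)) = 0.7108·log₂(0.7108/0.0098) = 4.39311
  P(4)·log₂(P(4)/Q(4)) = 0.0099·log₂(0.0099/0.0509) = -0.02339

D_KL(P||Q) = 0.56843 - 0.37361 + 4.39311 - 0.02339 = 4.56454 ≈ 4.5645 bits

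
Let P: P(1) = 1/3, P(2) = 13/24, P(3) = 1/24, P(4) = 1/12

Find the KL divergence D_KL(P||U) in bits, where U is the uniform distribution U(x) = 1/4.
0.5028 bits

U(i) = 1/4 for all i

D_KL(P||U) = Σ P(x) log₂(P(x) / (1/4))
           = Σ P(x) log₂(P(x)) + log₂(4)
           = log₂(4) - H(P)

H(P) = -Σ P(x) log₂(P(x)):
  -P(1)·log₂(P(1)) = -(1/3)·log₂(1/3) = 0.52832
  -P(2)·log₂(P(2)) = -(13/24)·log₂(13/24) = 0.47912
  -P(3)·log₂(P(3)) = -(1/24)·log₂(1/24) = 0.19104
  -P(4)·log₂(P(4)) = -(1/12)·log₂(1/12) = 0.29875
H(P) = 0.52832 + 0.47912 + 0.19104 + 0.29875 = 1.49723 bits

log₂(4) = 2.00000 bits

D_KL(P||U) = 2.00000 - 1.49723 = 0.50277 ≈ 0.5028 bits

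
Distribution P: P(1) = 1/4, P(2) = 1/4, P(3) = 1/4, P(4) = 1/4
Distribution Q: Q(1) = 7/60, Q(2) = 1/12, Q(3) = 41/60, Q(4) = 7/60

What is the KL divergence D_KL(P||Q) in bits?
0.5833 bits

D_KL(P||Q) = Σ P(x) log₂(P(x)/Q(x))

Computing term by term:
  P(1)·log₂(P(1)/Q(1)) = (1/4)·log₂((1/4)/(7/60)) = 0.27488
  P(2)·log₂(P(2)/Q(2)) = (1/4)·log₂((1/4)/(1/12)) = 0.39624
  P(3)·log₂(P(3)/Q(3)) = (1/4)·log₂((1/4)/(41/60)) = -0.36267
  P(4)·log₂(P(4)/Q(4)) = (1/4)·log₂((1/4)/(7/60)) = 0.27488

D_KL(P||Q) = 0.27488 + 0.39624 - 0.36267 + 0.27488 = 0.58333 ≈ 0.5833 bits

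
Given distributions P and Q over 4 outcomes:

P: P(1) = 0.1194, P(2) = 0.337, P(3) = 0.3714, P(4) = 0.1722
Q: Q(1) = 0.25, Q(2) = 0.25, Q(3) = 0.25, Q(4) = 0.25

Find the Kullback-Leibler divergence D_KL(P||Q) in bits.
0.1374 bits

D_KL(P||Q) = Σ P(x) log₂(P(x)/Q(x))

Computing term by term:
  P(1)·log₂(P(1)/Q(1)) = 0.1194·log₂(0.1194/0.25) = -0.12730
  P(2)·log₂(P(2)/Q(2)) = 0.337·log₂(0.337/0.25) = 0.14519
  P(3)·log₂(P(3)/Q(3)) = 0.3714·log₂(0.3714/0.25) = 0.21209
  P(4)·log₂(P(4)/Q(4)) = 0.1722·log₂(0.1722/0.25) = -0.09262

D_KL(P||Q) = -0.12730 + 0.14519 + 0.21209 - 0.09262 = 0.13736 ≈ 0.1374 bits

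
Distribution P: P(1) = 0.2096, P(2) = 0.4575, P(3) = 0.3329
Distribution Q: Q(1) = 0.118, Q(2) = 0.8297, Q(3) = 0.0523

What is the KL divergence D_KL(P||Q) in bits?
0.6697 bits

D_KL(P||Q) = Σ P(x) log₂(P(x)/Q(x))

Computing term by term:
  P(1)·log₂(P(1)/Q(1)) = 0.2096·log₂(0.2096/0.118) = 0.17373
  P(2)·log₂(P(2)/Q(2)) = 0.4575·log₂(0.4575/0.8297) = -0.39291
  P(3)·log₂(P(3)/Q(3)) = 0.3329·log₂(0.3329/0.0523) = 0.88891

D_KL(P||Q) = 0.17373 - 0.39291 + 0.88891 = 0.66973 ≈ 0.6697 bits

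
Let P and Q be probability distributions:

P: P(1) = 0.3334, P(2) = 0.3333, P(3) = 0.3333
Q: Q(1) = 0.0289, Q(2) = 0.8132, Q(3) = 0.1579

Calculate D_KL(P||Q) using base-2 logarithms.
1.1066 bits

D_KL(P||Q) = Σ P(x) log₂(P(x)/Q(x))

Computing term by term:
  P(1)·log₂(P(1)/Q(1)) = 0.3334·log₂(0.3334/0.0289) = 1.17627
  P(2)·log₂(P(2)/Q(2)) = 0.3333·log₂(0.3333/0.8132) = -0.42889
  P(3)·log₂(P(3)/Q(3)) = 0.3333·log₂(0.3333/0.1579) = 0.35923

D_KL(P||Q) = 1.17627 - 0.42889 + 0.35923 = 1.10661 ≈ 1.1066 bits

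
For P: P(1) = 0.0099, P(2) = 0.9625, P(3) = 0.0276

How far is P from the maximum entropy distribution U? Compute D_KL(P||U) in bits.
1.3230 bits

U(i) = 1/3 for all i

D_KL(P||U) = Σ P(x) log₂(P(x) / (1/3))
           = Σ P(x) log₂(P(x)) + log₂(3)
           = log₂(3) - H(P)

H(P) = -Σ P(x) log₂(P(x)):
  -P(1)·log₂(P(1)) = -(0.0099)·log₂(0.0099) = 0.06592
  -P(2)·log₂(P(2)) = -(0.9625)·log₂(0.9625) = 0.05307
  -P(3)·log₂(P(3)) = -(0.0276)·log₂(0.0276) = 0.14295
H(P) = 0.06592 + 0.05307 + 0.14295 = 0.26194 bits

log₂(3) = 1.58496 bits

D_KL(P||U) = 1.58496 - 0.26194 = 1.32302 ≈ 1.3230 bits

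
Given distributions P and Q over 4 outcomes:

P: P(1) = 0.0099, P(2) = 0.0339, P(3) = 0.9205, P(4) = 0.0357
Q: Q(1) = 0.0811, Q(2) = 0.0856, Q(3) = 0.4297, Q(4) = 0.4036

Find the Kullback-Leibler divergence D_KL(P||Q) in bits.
0.8115 bits

D_KL(P||Q) = Σ P(x) log₂(P(x)/Q(x))

Computing term by term:
  P(1)·log₂(P(1)/Q(1)) = 0.0099·log₂(0.0099/0.0811) = -0.03004
  P(2)·log₂(P(2)/Q(2)) = 0.0339·log₂(0.0339/0.0856) = -0.04530
  P(3)·log₂(P(3)/Q(3)) = 0.9205·log₂(0.9205/0.4297) = 1.01171
  P(4)·log₂(P(4)/Q(4)) = 0.0357·log₂(0.0357/0.4036) = -0.12491

D_KL(P||Q) = -0.03004 - 0.04530 + 1.01171 - 0.12491 = 0.81146 ≈ 0.8115 bits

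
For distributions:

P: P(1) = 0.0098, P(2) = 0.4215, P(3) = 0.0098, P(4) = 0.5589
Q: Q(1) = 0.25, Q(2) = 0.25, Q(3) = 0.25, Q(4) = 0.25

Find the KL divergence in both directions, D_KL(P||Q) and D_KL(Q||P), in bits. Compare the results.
D_KL(P||Q) = 0.8747 bits, D_KL(Q||P) = 1.8579 bits. D_KL(Q||P) is larger than D_KL(P||Q) by 0.9832 bits; the two directions differ.

D_KL(P||Q) = Σ P(x) log₂(P(x)/Q(x))

Computing term by term:
  P(1)·log₂(P(1)/Q(1)) = 0.0098·log₂(0.0098/0.25) = -0.04580
  P(2)·log₂(P(2)/Q(2)) = 0.4215·log₂(0.4215/0.25) = 0.31764
  P(3)·log₂(P(3)/Q(3)) = 0.0098·log₂(0.0098/0.25) = -0.04580
  P(4)·log₂(P(4)/Q(4)) = 0.5589·log₂(0.5589/0.25) = 0.64869

D_KL(P||Q) = -0.04580 + 0.31764 - 0.04580 + 0.64869 = 0.87473 ≈ 0.8747 bits

D_KL(Q||P) = Σ Q(x) log₂(Q(x)/P(x))

Computing term by term:
  Q(1)·log₂(Q(1)/P(1)) = 0.25·log₂(0.25/0.0098) = 1.16825
  Q(2)·log₂(Q(2)/P(2)) = 0.25·log₂(0.25/0.4215) = -0.18840
  Q(3)·log₂(Q(3)/P(3)) = 0.25·log₂(0.25/0.0098) = 1.16825
  Q(4)·log₂(Q(4)/P(4)) = 0.25·log₂(0.25/0.5589) = -0.29017

D_KL(Q||P) = 1.16825 - 0.18840 + 1.16825 - 0.29017 = 1.85793 ≈ 1.8579 bits

These are NOT equal (difference: 0.9832 bits). KL divergence is asymmetric: D_KL(P||Q) ≠ D_KL(Q||P) in general.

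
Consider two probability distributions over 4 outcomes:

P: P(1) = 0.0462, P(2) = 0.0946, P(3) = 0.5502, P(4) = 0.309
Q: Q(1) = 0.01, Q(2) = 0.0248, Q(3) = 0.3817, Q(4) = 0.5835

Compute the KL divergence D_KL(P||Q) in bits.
0.2916 bits

D_KL(P||Q) = Σ P(x) log₂(P(x)/Q(x))

Computing term by term:
  P(1)·log₂(P(1)/Q(1)) = 0.0462·log₂(0.0462/0.01) = 0.10200
  P(2)·log₂(P(2)/Q(2)) = 0.0946·log₂(0.0946/0.0248) = 0.18272
  P(3)·log₂(P(3)/Q(3)) = 0.5502·log₂(0.5502/0.3817) = 0.29024
  P(4)·log₂(P(4)/Q(4)) = 0.309·log₂(0.309/0.5835) = -0.28339

D_KL(P||Q) = 0.10200 + 0.18272 + 0.29024 - 0.28339 = 0.29157 ≈ 0.2916 bits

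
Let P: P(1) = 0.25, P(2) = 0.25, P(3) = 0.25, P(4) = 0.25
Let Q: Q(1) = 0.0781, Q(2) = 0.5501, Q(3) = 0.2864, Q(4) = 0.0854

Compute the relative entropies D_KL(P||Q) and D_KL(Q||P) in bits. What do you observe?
D_KL(P||Q) = 0.4736 bits, D_KL(Q||P) = 0.4186 bits. The two directions give different values (D_KL(P||Q) exceeds D_KL(Q||P) by 0.0550 bits): KL divergence is asymmetric.

D_KL(P||Q) = Σ P(x) log₂(P(x)/Q(x))

Computing term by term:
  P(1)·log₂(P(1)/Q(1)) = 0.25·log₂(0.25/0.0781) = 0.41963
  P(2)·log₂(P(2)/Q(2)) = 0.25·log₂(0.25/0.5501) = -0.28444
  P(3)·log₂(P(3)/Q(3)) = 0.25·log₂(0.25/0.2864) = -0.04903
  P(4)·log₂(P(4)/Q(4)) = 0.25·log₂(0.25/0.0854) = 0.38741

D_KL(P||Q) = 0.41963 - 0.28444 - 0.04903 + 0.38741 = 0.47357 ≈ 0.4736 bits

D_KL(Q||P) = Σ Q(x) log₂(Q(x)/P(x))

Computing term by term:
  Q(1)·log₂(Q(1)/P(1)) = 0.0781·log₂(0.0781/0.25) = -0.13109
  Q(2)·log₂(Q(2)/P(2)) = 0.5501·log₂(0.5501/0.25) = 0.62588
  Q(3)·log₂(Q(3)/P(3)) = 0.2864·log₂(0.2864/0.25) = 0.05616
  Q(4)·log₂(Q(4)/P(4)) = 0.0854·log₂(0.0854/0.25) = -0.13234

D_KL(Q||P) = -0.13109 + 0.62588 + 0.05616 - 0.13234 = 0.41861 ≈ 0.4186 bits

These are NOT equal (difference: 0.0550 bits). KL divergence is asymmetric: D_KL(P||Q) ≠ D_KL(Q||P) in general.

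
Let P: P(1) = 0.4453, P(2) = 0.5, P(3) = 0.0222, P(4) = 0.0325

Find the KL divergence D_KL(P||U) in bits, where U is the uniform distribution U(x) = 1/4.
0.6977 bits

U(i) = 1/4 for all i

D_KL(P||U) = Σ P(x) log₂(P(x) / (1/4))
           = Σ P(x) log₂(P(x)) + log₂(4)
           = log₂(4) - H(P)

H(P) = -Σ P(x) log₂(P(x)):
  -P(1)·log₂(P(1)) = -(0.4453)·log₂(0.4453) = 0.51973
  -P(2)·log₂(P(2)) = -(0.5)·log₂(0.5) = 0.50000
  -P(3)·log₂(P(3)) = -(0.0222)·log₂(0.0222) = 0.12195
  -P(4)·log₂(P(4)) = -(0.0325)·log₂(0.0325) = 0.16066
H(P) = 0.51973 + 0.50000 + 0.12195 + 0.16066 = 1.30234 bits

log₂(4) = 2.00000 bits

D_KL(P||U) = 2.00000 - 1.30234 = 0.69766 ≈ 0.6977 bits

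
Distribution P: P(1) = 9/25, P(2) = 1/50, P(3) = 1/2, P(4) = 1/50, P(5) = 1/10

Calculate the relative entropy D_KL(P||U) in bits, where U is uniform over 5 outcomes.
0.7334 bits

U(i) = 1/5 for all i

D_KL(P||U) = Σ P(x) log₂(P(x) / (1/5))
           = Σ P(x) log₂(P(x)) + log₂(5)
           = log₂(5) - H(P)

H(P) = -Σ P(x) log₂(P(x)):
  -P(1)·log₂(P(1)) = -(9/25)·log₂(9/25) = 0.53062
  -P(2)·log₂(P(2)) = -(1/50)·log₂(1/50) = 0.11288
  -P(3)·log₂(P(3)) = -(1/2)·log₂(1/2) = 0.50000
  -P(4)·log₂(P(4)) = -(1/50)·log₂(1/50) = 0.11288
  -P(5)·log₂(P(5)) = -(1/10)·log₂(1/10) = 0.33219
H(P) = 0.53062 + 0.11288 + 0.50000 + 0.11288 + 0.33219 = 1.58857 bits

log₂(5) = 2.32193 bits

D_KL(P||U) = 2.32193 - 1.58857 = 0.73336 ≈ 0.7334 bits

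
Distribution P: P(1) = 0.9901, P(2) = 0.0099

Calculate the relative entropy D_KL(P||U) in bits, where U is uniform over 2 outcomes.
0.9199 bits

U(i) = 1/2 for all i

D_KL(P||U) = Σ P(x) log₂(P(x) / (1/2))
           = Σ P(x) log₂(P(x)) + log₂(2)
           = log₂(2) - H(P)

H(P) = -Σ P(x) log₂(P(x)):
  -P(1)·log₂(P(1)) = -(0.9901)·log₂(0.9901) = 0.01421
  -P(2)·log₂(P(2)) = -(0.0099)·log₂(0.0099) = 0.06592
H(P) = 0.01421 + 0.06592 = 0.08013 bits

log₂(2) = 1.00000 bits

D_KL(P||U) = 1.00000 - 0.08013 = 0.91987 ≈ 0.9199 bits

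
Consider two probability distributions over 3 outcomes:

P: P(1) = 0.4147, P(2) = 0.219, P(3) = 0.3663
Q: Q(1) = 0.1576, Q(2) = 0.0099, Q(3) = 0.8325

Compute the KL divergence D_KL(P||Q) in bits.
1.1233 bits

D_KL(P||Q) = Σ P(x) log₂(P(x)/Q(x))

Computing term by term:
  P(1)·log₂(P(1)/Q(1)) = 0.4147·log₂(0.4147/0.1576) = 0.57884
  P(2)·log₂(P(2)/Q(2)) = 0.219·log₂(0.219/0.0099) = 0.97835
  P(3)·log₂(P(3)/Q(3)) = 0.3663·log₂(0.3663/0.8325) = -0.43385

D_KL(P||Q) = 0.57884 + 0.97835 - 0.43385 = 1.12334 ≈ 1.1233 bits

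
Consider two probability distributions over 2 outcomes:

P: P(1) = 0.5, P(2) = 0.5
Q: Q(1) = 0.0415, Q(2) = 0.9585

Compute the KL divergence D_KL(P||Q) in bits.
1.3259 bits

D_KL(P||Q) = Σ P(x) log₂(P(x)/Q(x))

Computing term by term:
  P(1)·log₂(P(1)/Q(1)) = 0.5·log₂(0.5/0.0415) = 1.79537
  P(2)·log₂(P(2)/Q(2)) = 0.5·log₂(0.5/0.9585) = -0.46943

D_KL(P||Q) = 1.79537 - 0.46943 = 1.32594 ≈ 1.3259 bits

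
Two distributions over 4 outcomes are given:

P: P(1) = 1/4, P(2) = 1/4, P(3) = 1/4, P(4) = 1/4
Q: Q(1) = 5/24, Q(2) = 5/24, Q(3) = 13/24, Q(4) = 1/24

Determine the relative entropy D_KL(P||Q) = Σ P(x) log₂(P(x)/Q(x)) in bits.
0.4989 bits

D_KL(P||Q) = Σ P(x) log₂(P(x)/Q(x))

Computing term by term:
  P(1)·log₂(P(1)/Q(1)) = (1/4)·log₂((1/4)/(5/24)) = 0.06576
  P(2)·log₂(P(2)/Q(2)) = (1/4)·log₂((1/4)/(5/24)) = 0.06576
  P(3)·log₂(P(3)/Q(3)) = (1/4)·log₂((1/4)/(13/24)) = -0.27887
  P(4)·log₂(P(4)/Q(4)) = (1/4)·log₂((1/4)/(1/24)) = 0.64624

D_KL(P||Q) = 0.06576 + 0.06576 - 0.27887 + 0.64624 = 0.49889 ≈ 0.4989 bits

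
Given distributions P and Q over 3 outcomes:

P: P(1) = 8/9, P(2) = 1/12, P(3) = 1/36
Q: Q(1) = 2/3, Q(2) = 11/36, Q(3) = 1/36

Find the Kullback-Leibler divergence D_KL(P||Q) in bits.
0.2127 bits

D_KL(P||Q) = Σ P(x) log₂(P(x)/Q(x))

Computing term by term:
  P(1)·log₂(P(1)/Q(1)) = (8/9)·log₂((8/9)/(2/3)) = 0.36892
  P(2)·log₂(P(2)/Q(2)) = (1/12)·log₂((1/12)/(11/36)) = -0.15621
  P(3)·log₂(P(3)/Q(3)) = (1/36)·log₂((1/36)/(1/36)) = 0.00000

D_KL(P||Q) = 0.36892 - 0.15621 + 0.00000 = 0.21271 ≈ 0.2127 bits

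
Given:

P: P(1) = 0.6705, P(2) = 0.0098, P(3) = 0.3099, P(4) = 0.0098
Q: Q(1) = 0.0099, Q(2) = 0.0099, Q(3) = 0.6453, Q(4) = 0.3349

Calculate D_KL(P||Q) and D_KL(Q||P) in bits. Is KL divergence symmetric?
D_KL(P||Q) = 3.6998 bits, D_KL(Q||P) = 2.3290 bits. No, KL divergence is not symmetric.

D_KL(P||Q) = Σ P(x) log₂(P(x)/Q(x))

Computing term by term:
  P(1)·log₂(P(1)/Q(1)) = 0.6705·log₂(0.6705/0.0099) = 4.07776
  P(2)·log₂(P(2)/Q(2)) = 0.0098·log₂(0.0098/0.0099) = -0.00014
  P(3)·log₂(P(3)/Q(3)) = 0.3099·log₂(0.3099/0.6453) = -0.32793
  P(4)·log₂(P(4)/Q(4)) = 0.0098·log₂(0.0098/0.3349) = -0.04993

D_KL(P||Q) = 4.07776 - 0.00014 - 0.32793 - 0.04993 = 3.69976 ≈ 3.6998 bits

D_KL(Q||P) = Σ Q(x) log₂(Q(x)/P(x))

Computing term by term:
  Q(1)·log₂(Q(1)/P(1)) = 0.0099·log₂(0.0099/0.6705) = -0.06021
  Q(2)·log₂(Q(2)/P(2)) = 0.0099·log₂(0.0099/0.0098) = 0.00015
  Q(3)·log₂(Q(3)/P(3)) = 0.6453·log₂(0.6453/0.3099) = 0.68284
  Q(4)·log₂(Q(4)/P(4)) = 0.3349·log₂(0.3349/0.0098) = 1.70625

D_KL(Q||P) = -0.06021 + 0.00015 + 0.68284 + 1.70625 = 2.32903 ≈ 2.3290 bits

These are NOT equal (difference: 1.3708 bits). KL divergence is asymmetric: D_KL(P||Q) ≠ D_KL(Q||P) in general.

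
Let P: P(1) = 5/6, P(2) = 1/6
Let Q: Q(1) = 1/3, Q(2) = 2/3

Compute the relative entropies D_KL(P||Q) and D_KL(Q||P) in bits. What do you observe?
D_KL(P||Q) = 0.7683 bits, D_KL(Q||P) = 0.8927 bits. The two directions give different values (D_KL(Q||P) exceeds D_KL(P||Q) by 0.1244 bits): KL divergence is asymmetric.

D_KL(P||Q) = Σ P(x) log₂(P(x)/Q(x))

Computing term by term:
  P(1)·log₂(P(1)/Q(1)) = (5/6)·log₂((5/6)/(1/3)) = 1.10161
  P(2)·log₂(P(2)/Q(2)) = (1/6)·log₂((1/6)/(2/3)) = -0.33333

D_KL(P||Q) = 1.10161 - 0.33333 = 0.76828 ≈ 0.7683 bits

D_KL(Q||P) = Σ Q(x) log₂(Q(x)/P(x))

Computing term by term:
  Q(1)·log₂(Q(1)/P(1)) = (1/3)·log₂((1/3)/(5/6)) = -0.44064
  Q(2)·log₂(Q(2)/P(2)) = (2/3)·log₂((2/3)/(1/6)) = 1.33333

D_KL(Q||P) = -0.44064 + 1.33333 = 0.89269 ≈ 0.8927 bits

These are NOT equal (difference: 0.1244 bits). KL divergence is asymmetric: D_KL(P||Q) ≠ D_KL(Q||P) in general.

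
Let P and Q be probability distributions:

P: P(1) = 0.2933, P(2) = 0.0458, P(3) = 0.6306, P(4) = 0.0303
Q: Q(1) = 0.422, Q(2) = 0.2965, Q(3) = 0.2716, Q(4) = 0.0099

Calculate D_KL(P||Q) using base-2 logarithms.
0.5379 bits

D_KL(P||Q) = Σ P(x) log₂(P(x)/Q(x))

Computing term by term:
  P(1)·log₂(P(1)/Q(1)) = 0.2933·log₂(0.2933/0.422) = -0.15394
  P(2)·log₂(P(2)/Q(2)) = 0.0458·log₂(0.0458/0.2965) = -0.12341
  P(3)·log₂(P(3)/Q(3)) = 0.6306·log₂(0.6306/0.2716) = 0.76633
  P(4)·log₂(P(4)/Q(4)) = 0.0303·log₂(0.0303/0.0099) = 0.04890

D_KL(P||Q) = -0.15394 - 0.12341 + 0.76633 + 0.04890 = 0.53788 ≈ 0.5379 bits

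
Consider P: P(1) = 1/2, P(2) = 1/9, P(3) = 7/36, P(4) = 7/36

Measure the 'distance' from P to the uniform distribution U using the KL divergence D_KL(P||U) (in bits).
0.2290 bits

U(i) = 1/4 for all i

D_KL(P||U) = Σ P(x) log₂(P(x) / (1/4))
           = Σ P(x) log₂(P(x)) + log₂(4)
           = log₂(4) - H(P)

H(P) = -Σ P(x) log₂(P(x)):
  -P(1)·log₂(P(1)) = -(1/2)·log₂(1/2) = 0.50000
  -P(2)·log₂(P(2)) = -(1/9)·log₂(1/9) = 0.35221
  -P(3)·log₂(P(3)) = -(7/36)·log₂(7/36) = 0.45939
  -P(4)·log₂(P(4)) = -(7/36)·log₂(7/36) = 0.45939
H(P) = 0.50000 + 0.35221 + 0.45939 + 0.45939 = 1.77099 bits

log₂(4) = 2.00000 bits

D_KL(P||U) = 2.00000 - 1.77099 = 0.22901 ≈ 0.2290 bits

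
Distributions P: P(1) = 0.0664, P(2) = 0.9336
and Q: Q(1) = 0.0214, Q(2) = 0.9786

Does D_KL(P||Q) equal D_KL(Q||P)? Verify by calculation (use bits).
D_KL(P||Q) = 0.0451 bits, D_KL(Q||P) = 0.0315 bits. No — D_KL(P||Q) ≠ D_KL(Q||P) for this pair.

D_KL(P||Q) = Σ P(x) log₂(P(x)/Q(x))

Computing term by term:
  P(1)·log₂(P(1)/Q(1)) = 0.0664·log₂(0.0664/0.0214) = 0.10847
  P(2)·log₂(P(2)/Q(2)) = 0.9336·log₂(0.9336/0.9786) = -0.06341

D_KL(P||Q) = 0.10847 - 0.06341 = 0.04506 ≈ 0.0451 bits

D_KL(Q||P) = Σ Q(x) log₂(Q(x)/P(x))

Computing term by term:
  Q(1)·log₂(Q(1)/P(1)) = 0.0214·log₂(0.0214/0.0664) = -0.03496
  Q(2)·log₂(Q(2)/P(2)) = 0.9786·log₂(0.9786/0.9336) = 0.06646

D_KL(Q||P) = -0.03496 + 0.06646 = 0.03150 ≈ 0.0315 bits

These are NOT equal (difference: 0.0136 bits). KL divergence is asymmetric: D_KL(P||Q) ≠ D_KL(Q||P) in general.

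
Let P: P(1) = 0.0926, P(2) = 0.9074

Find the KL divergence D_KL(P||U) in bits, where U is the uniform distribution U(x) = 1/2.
0.5549 bits

U(i) = 1/2 for all i

D_KL(P||U) = Σ P(x) log₂(P(x) / (1/2))
           = Σ P(x) log₂(P(x)) + log₂(2)
           = log₂(2) - H(P)

H(P) = -Σ P(x) log₂(P(x)):
  -P(1)·log₂(P(1)) = -(0.0926)·log₂(0.0926) = 0.31788
  -P(2)·log₂(P(2)) = -(0.9074)·log₂(0.9074) = 0.12721
H(P) = 0.31788 + 0.12721 = 0.44509 bits

log₂(2) = 1.00000 bits

D_KL(P||U) = 1.00000 - 0.44509 = 0.55491 ≈ 0.5549 bits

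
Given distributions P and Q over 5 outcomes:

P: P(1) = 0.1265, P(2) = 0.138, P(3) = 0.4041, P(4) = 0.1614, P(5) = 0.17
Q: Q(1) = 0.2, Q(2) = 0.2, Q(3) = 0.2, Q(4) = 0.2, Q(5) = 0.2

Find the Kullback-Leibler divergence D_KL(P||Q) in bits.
0.1628 bits

D_KL(P||Q) = Σ P(x) log₂(P(x)/Q(x))

Computing term by term:
  P(1)·log₂(P(1)/Q(1)) = 0.1265·log₂(0.1265/0.2) = -0.08360
  P(2)·log₂(P(2)/Q(2)) = 0.138·log₂(0.138/0.2) = -0.07388
  P(3)·log₂(P(3)/Q(3)) = 0.4041·log₂(0.4041/0.2) = 0.41005
  P(4)·log₂(P(4)/Q(4)) = 0.1614·log₂(0.1614/0.2) = -0.04993
  P(5)·log₂(P(5)/Q(5)) = 0.17·log₂(0.17/0.2) = -0.03986

D_KL(P||Q) = -0.08360 - 0.07388 + 0.41005 - 0.04993 - 0.03986 = 0.16278 ≈ 0.1628 bits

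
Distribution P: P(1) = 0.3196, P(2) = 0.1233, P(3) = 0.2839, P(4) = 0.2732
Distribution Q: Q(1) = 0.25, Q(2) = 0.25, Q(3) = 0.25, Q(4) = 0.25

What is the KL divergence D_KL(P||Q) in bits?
0.0746 bits

D_KL(P||Q) = Σ P(x) log₂(P(x)/Q(x))

Computing term by term:
  P(1)·log₂(P(1)/Q(1)) = 0.3196·log₂(0.3196/0.25) = 0.11325
  P(2)·log₂(P(2)/Q(2)) = 0.1233·log₂(0.1233/0.25) = -0.12574
  P(3)·log₂(P(3)/Q(3)) = 0.2839·log₂(0.2839/0.25) = 0.05208
  P(4)·log₂(P(4)/Q(4)) = 0.2732·log₂(0.2732/0.25) = 0.03498

D_KL(P||Q) = 0.11325 - 0.12574 + 0.05208 + 0.03498 = 0.07457 ≈ 0.0746 bits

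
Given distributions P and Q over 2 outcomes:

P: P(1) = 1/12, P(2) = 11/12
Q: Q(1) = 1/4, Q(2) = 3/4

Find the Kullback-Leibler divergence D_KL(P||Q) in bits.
0.1333 bits

D_KL(P||Q) = Σ P(x) log₂(P(x)/Q(x))

Computing term by term:
  P(1)·log₂(P(1)/Q(1)) = (1/12)·log₂((1/12)/(1/4)) = -0.13208
  P(2)·log₂(P(2)/Q(2)) = (11/12)·log₂((11/12)/(3/4)) = 0.26538

D_KL(P||Q) = -0.13208 + 0.26538 = 0.13330 ≈ 0.1333 bits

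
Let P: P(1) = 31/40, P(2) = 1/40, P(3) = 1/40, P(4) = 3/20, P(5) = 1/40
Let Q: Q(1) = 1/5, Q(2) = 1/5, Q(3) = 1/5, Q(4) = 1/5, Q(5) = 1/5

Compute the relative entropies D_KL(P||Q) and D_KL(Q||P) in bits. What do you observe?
D_KL(P||Q) = 1.2272 bits, D_KL(Q||P) = 1.4922 bits. The two directions give different values (D_KL(Q||P) exceeds D_KL(P||Q) by 0.2650 bits): KL divergence is asymmetric.

D_KL(P||Q) = Σ P(x) log₂(P(x)/Q(x))

Computing term by term:
  P(1)·log₂(P(1)/Q(1)) = (31/40)·log₂((31/40)/(1/5)) = 1.51450
  P(2)·log₂(P(2)/Q(2)) = (1/40)·log₂((1/40)/(1/5)) = -0.07500
  P(3)·log₂(P(3)/Q(3)) = (1/40)·log₂((1/40)/(1/5)) = -0.07500
  P(4)·log₂(P(4)/Q(4)) = (3/20)·log₂((3/20)/(1/5)) = -0.06226
  P(5)·log₂(P(5)/Q(5)) = (1/40)·log₂((1/40)/(1/5)) = -0.07500

D_KL(P||Q) = 1.51450 - 0.07500 - 0.07500 - 0.06226 - 0.07500 = 1.22724 ≈ 1.2272 bits

D_KL(Q||P) = Σ Q(x) log₂(Q(x)/P(x))

Computing term by term:
  Q(1)·log₂(Q(1)/P(1)) = (1/5)·log₂((1/5)/(31/40)) = -0.39084
  Q(2)·log₂(Q(2)/P(2)) = (1/5)·log₂((1/5)/(1/40)) = 0.60000
  Q(3)·log₂(Q(3)/P(3)) = (1/5)·log₂((1/5)/(1/40)) = 0.60000
  Q(4)·log₂(Q(4)/P(4)) = (1/5)·log₂((1/5)/(3/20)) = 0.08301
  Q(5)·log₂(Q(5)/P(5)) = (1/5)·log₂((1/5)/(1/40)) = 0.60000

D_KL(Q||P) = -0.39084 + 0.60000 + 0.60000 + 0.08301 + 0.60000 = 1.49217 ≈ 1.4922 bits

These are NOT equal (difference: 0.2650 bits). KL divergence is asymmetric: D_KL(P||Q) ≠ D_KL(Q||P) in general.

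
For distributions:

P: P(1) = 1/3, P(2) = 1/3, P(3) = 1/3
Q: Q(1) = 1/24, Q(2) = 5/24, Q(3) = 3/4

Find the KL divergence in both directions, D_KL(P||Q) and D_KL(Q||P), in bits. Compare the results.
D_KL(P||Q) = 0.8360 bits, D_KL(Q||P) = 0.6112 bits. D_KL(P||Q) is larger than D_KL(Q||P) by 0.2248 bits; the two directions differ.

D_KL(P||Q) = Σ P(x) log₂(P(x)/Q(x))

Computing term by term:
  P(1)·log₂(P(1)/Q(1)) = (1/3)·log₂((1/3)/(1/24)) = 1.00000
  P(2)·log₂(P(2)/Q(2)) = (1/3)·log₂((1/3)/(5/24)) = 0.22602
  P(3)·log₂(P(3)/Q(3)) = (1/3)·log₂((1/3)/(3/4)) = -0.38998

D_KL(P||Q) = 1.00000 + 0.22602 - 0.38998 = 0.83604 ≈ 0.8360 bits

D_KL(Q||P) = Σ Q(x) log₂(Q(x)/P(x))

Computing term by term:
  Q(1)·log₂(Q(1)/P(1)) = (1/24)·log₂((1/24)/(1/3)) = -0.12500
  Q(2)·log₂(Q(2)/P(2)) = (5/24)·log₂((5/24)/(1/3)) = -0.14126
  Q(3)·log₂(Q(3)/P(3)) = (3/4)·log₂((3/4)/(1/3)) = 0.87744

D_KL(Q||P) = -0.12500 - 0.14126 + 0.87744 = 0.61118 ≈ 0.6112 bits

These are NOT equal (difference: 0.2248 bits). KL divergence is asymmetric: D_KL(P||Q) ≠ D_KL(Q||P) in general.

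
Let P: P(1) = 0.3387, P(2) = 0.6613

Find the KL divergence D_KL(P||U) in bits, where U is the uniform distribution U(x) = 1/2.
0.0764 bits

U(i) = 1/2 for all i

D_KL(P||U) = Σ P(x) log₂(P(x) / (1/2))
           = Σ P(x) log₂(P(x)) + log₂(2)
           = log₂(2) - H(P)

H(P) = -Σ P(x) log₂(P(x)):
  -P(1)·log₂(P(1)) = -(0.3387)·log₂(0.3387) = 0.52902
  -P(2)·log₂(P(2)) = -(0.6613)·log₂(0.6613) = 0.39455
H(P) = 0.52902 + 0.39455 = 0.92357 bits

log₂(2) = 1.00000 bits

D_KL(P||U) = 1.00000 - 0.92357 = 0.07643 ≈ 0.0764 bits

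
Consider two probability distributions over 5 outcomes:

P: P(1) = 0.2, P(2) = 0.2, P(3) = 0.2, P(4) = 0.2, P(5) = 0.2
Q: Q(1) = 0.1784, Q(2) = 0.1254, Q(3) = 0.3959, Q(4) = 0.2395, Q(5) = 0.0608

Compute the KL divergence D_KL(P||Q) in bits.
0.2622 bits

D_KL(P||Q) = Σ P(x) log₂(P(x)/Q(x))

Computing term by term:
  P(1)·log₂(P(1)/Q(1)) = 0.2·log₂(0.2/0.1784) = 0.03298
  P(2)·log₂(P(2)/Q(2)) = 0.2·log₂(0.2/0.1254) = 0.13469
  P(3)·log₂(P(3)/Q(3)) = 0.2·log₂(0.2/0.3959) = -0.19703
  P(4)·log₂(P(4)/Q(4)) = 0.2·log₂(0.2/0.2395) = -0.05201
  P(5)·log₂(P(5)/Q(5)) = 0.2·log₂(0.2/0.0608) = 0.34357

D_KL(P||Q) = 0.03298 + 0.13469 - 0.19703 - 0.05201 + 0.34357 = 0.26220 ≈ 0.2622 bits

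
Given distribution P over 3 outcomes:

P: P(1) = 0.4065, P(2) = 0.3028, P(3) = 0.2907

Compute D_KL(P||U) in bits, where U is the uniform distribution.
0.0170 bits

U(i) = 1/3 for all i

D_KL(P||U) = Σ P(x) log₂(P(x) / (1/3))
           = Σ P(x) log₂(P(x)) + log₂(3)
           = log₂(3) - H(P)

H(P) = -Σ P(x) log₂(P(x)):
  -P(1)·log₂(P(1)) = -(0.4065)·log₂(0.4065) = 0.52791
  -P(2)·log₂(P(2)) = -(0.3028)·log₂(0.3028) = 0.52189
  -P(3)·log₂(P(3)) = -(0.2907)·log₂(0.2907) = 0.51814
H(P) = 0.52791 + 0.52189 + 0.51814 = 1.56794 bits

log₂(3) = 1.58496 bits

D_KL(P||U) = 1.58496 - 1.56794 = 0.01702 ≈ 0.0170 bits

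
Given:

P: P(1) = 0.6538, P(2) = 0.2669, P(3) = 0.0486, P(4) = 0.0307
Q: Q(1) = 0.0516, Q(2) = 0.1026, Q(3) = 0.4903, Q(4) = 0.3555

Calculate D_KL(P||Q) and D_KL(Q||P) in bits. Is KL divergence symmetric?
D_KL(P||Q) = 2.4927 bits, D_KL(Q||P) = 2.5606 bits. No, KL divergence is not symmetric.

D_KL(P||Q) = Σ P(x) log₂(P(x)/Q(x))

Computing term by term:
  P(1)·log₂(P(1)/Q(1)) = 0.6538·log₂(0.6538/0.0516) = 2.39514
  P(2)·log₂(P(2)/Q(2)) = 0.2669·log₂(0.2669/0.1026) = 0.36813
  P(3)·log₂(P(3)/Q(3)) = 0.0486·log₂(0.0486/0.4903) = -0.16206
  P(4)·log₂(P(4)/Q(4)) = 0.0307·log₂(0.0307/0.3555) = -0.10848

D_KL(P||Q) = 2.39514 + 0.36813 - 0.16206 - 0.10848 = 2.49273 ≈ 2.4927 bits

D_KL(Q||P) = Σ Q(x) log₂(Q(x)/P(x))

Computing term by term:
  Q(1)·log₂(Q(1)/P(1)) = 0.0516·log₂(0.0516/0.6538) = -0.18903
  Q(2)·log₂(Q(2)/P(2)) = 0.1026·log₂(0.1026/0.2669) = -0.14151
  Q(3)·log₂(Q(3)/P(3)) = 0.4903·log₂(0.4903/0.0486) = 1.63497
  Q(4)·log₂(Q(4)/P(4)) = 0.3555·log₂(0.3555/0.0307) = 1.25617

D_KL(Q||P) = -0.18903 - 0.14151 + 1.63497 + 1.25617 = 2.56060 ≈ 2.5606 bits

These are NOT equal (difference: 0.0679 bits). KL divergence is asymmetric: D_KL(P||Q) ≠ D_KL(Q||P) in general.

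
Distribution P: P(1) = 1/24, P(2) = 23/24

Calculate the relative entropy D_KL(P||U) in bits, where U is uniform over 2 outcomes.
0.7501 bits

U(i) = 1/2 for all i

D_KL(P||U) = Σ P(x) log₂(P(x) / (1/2))
           = Σ P(x) log₂(P(x)) + log₂(2)
           = log₂(2) - H(P)

H(P) = -Σ P(x) log₂(P(x)):
  -P(1)·log₂(P(1)) = -(1/24)·log₂(1/24) = 0.19104
  -P(2)·log₂(P(2)) = -(23/24)·log₂(23/24) = 0.05884
H(P) = 0.19104 + 0.05884 = 0.24988 bits

log₂(2) = 1.00000 bits

D_KL(P||U) = 1.00000 - 0.24988 = 0.75012 ≈ 0.7501 bits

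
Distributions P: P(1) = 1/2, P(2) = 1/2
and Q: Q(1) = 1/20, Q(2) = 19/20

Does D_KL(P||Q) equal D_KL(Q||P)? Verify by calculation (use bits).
D_KL(P||Q) = 1.1980 bits, D_KL(Q||P) = 0.7136 bits. No — D_KL(P||Q) ≠ D_KL(Q||P) for this pair.

D_KL(P||Q) = Σ P(x) log₂(P(x)/Q(x))

Computing term by term:
  P(1)·log₂(P(1)/Q(1)) = (1/2)·log₂((1/2)/(1/20)) = 1.66096
  P(2)·log₂(P(2)/Q(2)) = (1/2)·log₂((1/2)/(19/20)) = -0.46300

D_KL(P||Q) = 1.66096 - 0.46300 = 1.19796 ≈ 1.1980 bits

D_KL(Q||P) = Σ Q(x) log₂(Q(x)/P(x))

Computing term by term:
  Q(1)·log₂(Q(1)/P(1)) = (1/20)·log₂((1/20)/(1/2)) = -0.16610
  Q(2)·log₂(Q(2)/P(2)) = (19/20)·log₂((19/20)/(1/2)) = 0.87970

D_KL(Q||P) = -0.16610 + 0.87970 = 0.71360 ≈ 0.7136 bits

These are NOT equal (difference: 0.4844 bits). KL divergence is asymmetric: D_KL(P||Q) ≠ D_KL(Q||P) in general.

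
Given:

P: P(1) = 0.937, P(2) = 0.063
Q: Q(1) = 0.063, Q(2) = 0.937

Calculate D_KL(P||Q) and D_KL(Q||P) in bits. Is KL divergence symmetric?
D_KL(P||Q) = 3.4039 bits, D_KL(Q||P) = 3.4039 bits. The two values coincide for this particular pair, but no — KL divergence is not symmetric in general.

D_KL(P||Q) = Σ P(x) log₂(P(x)/Q(x))

Computing term by term:
  P(1)·log₂(P(1)/Q(1)) = 0.937·log₂(0.937/0.063) = 3.64926
  P(2)·log₂(P(2)/Q(2)) = 0.063·log₂(0.063/0.937) = -0.24536

D_KL(P||Q) = 3.64926 - 0.24536 = 3.40390 ≈ 3.4039 bits

D_KL(Q||P) = Σ Q(x) log₂(Q(x)/P(x))

Computing term by term:
  Q(1)·log₂(Q(1)/P(1)) = 0.063·log₂(0.063/0.937) = -0.24536
  Q(2)·log₂(Q(2)/P(2)) = 0.937·log₂(0.937/0.063) = 3.64926

D_KL(Q||P) = -0.24536 + 3.64926 = 3.40390 ≈ 3.4039 bits

These ARE equal here. Q is P with outcomes relabeled (Q(1) = P(2), Q(2) = P(1)) by a relabeling that is its own inverse, so the two sums contain exactly the same terms in a different order. This is a special case — KL divergence is not symmetric in general: D_KL(P||Q) ≠ D_KL(Q||P) for most P, Q.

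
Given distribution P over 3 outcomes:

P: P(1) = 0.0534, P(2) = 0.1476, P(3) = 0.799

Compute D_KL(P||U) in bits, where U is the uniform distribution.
0.6932 bits

U(i) = 1/3 for all i

D_KL(P||U) = Σ P(x) log₂(P(x) / (1/3))
           = Σ P(x) log₂(P(x)) + log₂(3)
           = log₂(3) - H(P)

H(P) = -Σ P(x) log₂(P(x)):
  -P(1)·log₂(P(1)) = -(0.0534)·log₂(0.0534) = 0.22572
  -P(2)·log₂(P(2)) = -(0.1476)·log₂(0.1476) = 0.40741
  -P(3)·log₂(P(3)) = -(0.799)·log₂(0.799) = 0.25866
H(P) = 0.22572 + 0.40741 + 0.25866 = 0.89179 bits

log₂(3) = 1.58496 bits

D_KL(P||U) = 1.58496 - 0.89179 = 0.69317 ≈ 0.6932 bits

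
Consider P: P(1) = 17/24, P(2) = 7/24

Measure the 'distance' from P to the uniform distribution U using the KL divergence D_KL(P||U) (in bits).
0.1291 bits

U(i) = 1/2 for all i

D_KL(P||U) = Σ P(x) log₂(P(x) / (1/2))
           = Σ P(x) log₂(P(x)) + log₂(2)
           = log₂(2) - H(P)

H(P) = -Σ P(x) log₂(P(x)):
  -P(1)·log₂(P(1)) = -(17/24)·log₂(17/24) = 0.35240
  -P(2)·log₂(P(2)) = -(7/24)·log₂(7/24) = 0.51847
H(P) = 0.35240 + 0.51847 = 0.87087 bits

log₂(2) = 1.00000 bits

D_KL(P||U) = 1.00000 - 0.87087 = 0.12913 ≈ 0.1291 bits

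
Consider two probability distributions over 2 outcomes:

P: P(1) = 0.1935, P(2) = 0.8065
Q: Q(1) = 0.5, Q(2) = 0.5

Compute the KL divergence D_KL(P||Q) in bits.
0.2913 bits

D_KL(P||Q) = Σ P(x) log₂(P(x)/Q(x))

Computing term by term:
  P(1)·log₂(P(1)/Q(1)) = 0.1935·log₂(0.1935/0.5) = -0.26502
  P(2)·log₂(P(2)/Q(2)) = 0.8065·log₂(0.8065/0.5) = 0.55628

D_KL(P||Q) = -0.26502 + 0.55628 = 0.29126 ≈ 0.2913 bits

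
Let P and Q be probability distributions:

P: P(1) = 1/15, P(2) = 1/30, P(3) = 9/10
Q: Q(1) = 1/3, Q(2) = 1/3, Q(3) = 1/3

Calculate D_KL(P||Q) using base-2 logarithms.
1.0241 bits

D_KL(P||Q) = Σ P(x) log₂(P(x)/Q(x))

Computing term by term:
  P(1)·log₂(P(1)/Q(1)) = (1/15)·log₂((1/15)/(1/3)) = -0.15480
  P(2)·log₂(P(2)/Q(2)) = (1/30)·log₂((1/30)/(1/3)) = -0.11073
  P(3)·log₂(P(3)/Q(3)) = (9/10)·log₂((9/10)/(1/3)) = 1.28966

D_KL(P||Q) = -0.15480 - 0.11073 + 1.28966 = 1.02413 ≈ 1.0241 bits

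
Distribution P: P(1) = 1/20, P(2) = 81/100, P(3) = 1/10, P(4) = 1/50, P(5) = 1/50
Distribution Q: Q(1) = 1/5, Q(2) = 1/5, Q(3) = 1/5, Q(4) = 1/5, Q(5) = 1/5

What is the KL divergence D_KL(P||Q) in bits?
1.3016 bits

D_KL(P||Q) = Σ P(x) log₂(P(x)/Q(x))

Computing term by term:
  P(1)·log₂(P(1)/Q(1)) = (1/20)·log₂((1/20)/(1/5)) = -0.10000
  P(2)·log₂(P(2)/Q(2)) = (81/100)·log₂((81/100)/(1/5)) = 1.63452
  P(3)·log₂(P(3)/Q(3)) = (1/10)·log₂((1/10)/(1/5)) = -0.10000
  P(4)·log₂(P(4)/Q(4)) = (1/50)·log₂((1/50)/(1/5)) = -0.06644
  P(5)·log₂(P(5)/Q(5)) = (1/50)·log₂((1/50)/(1/5)) = -0.06644

D_KL(P||Q) = -0.10000 + 1.63452 - 0.10000 - 0.06644 - 0.06644 = 1.30164 ≈ 1.3016 bits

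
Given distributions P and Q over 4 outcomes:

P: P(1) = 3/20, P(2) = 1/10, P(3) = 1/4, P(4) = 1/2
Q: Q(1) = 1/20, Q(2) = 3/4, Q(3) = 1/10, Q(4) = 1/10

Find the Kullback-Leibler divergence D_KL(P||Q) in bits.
1.4385 bits

D_KL(P||Q) = Σ P(x) log₂(P(x)/Q(x))

Computing term by term:
  P(1)·log₂(P(1)/Q(1)) = (3/20)·log₂((3/20)/(1/20)) = 0.23774
  P(2)·log₂(P(2)/Q(2)) = (1/10)·log₂((1/10)/(3/4)) = -0.29069
  P(3)·log₂(P(3)/Q(3)) = (1/4)·log₂((1/4)/(1/10)) = 0.33048
  P(4)·log₂(P(4)/Q(4)) = (1/2)·log₂((1/2)/(1/10)) = 1.16096

D_KL(P||Q) = 0.23774 - 0.29069 + 0.33048 + 1.16096 = 1.43849 ≈ 1.4385 bits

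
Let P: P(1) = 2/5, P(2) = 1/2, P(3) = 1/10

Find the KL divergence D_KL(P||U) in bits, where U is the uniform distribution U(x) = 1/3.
0.2240 bits

U(i) = 1/3 for all i

D_KL(P||U) = Σ P(x) log₂(P(x) / (1/3))
           = Σ P(x) log₂(P(x)) + log₂(3)
           = log₂(3) - H(P)

H(P) = -Σ P(x) log₂(P(x)):
  -P(1)·log₂(P(1)) = -(2/5)·log₂(2/5) = 0.52877
  -P(2)·log₂(P(2)) = -(1/2)·log₂(1/2) = 0.50000
  -P(3)·log₂(P(3)) = -(1/10)·log₂(1/10) = 0.33219
H(P) = 0.52877 + 0.50000 + 0.33219 = 1.36096 bits

log₂(3) = 1.58496 bits

D_KL(P||U) = 1.58496 - 1.36096 = 0.22400 ≈ 0.2240 bits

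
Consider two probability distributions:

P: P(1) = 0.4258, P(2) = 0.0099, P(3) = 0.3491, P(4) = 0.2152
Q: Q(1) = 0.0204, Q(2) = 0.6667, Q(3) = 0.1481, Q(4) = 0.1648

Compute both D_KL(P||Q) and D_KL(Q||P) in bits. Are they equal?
D_KL(P||Q) = 2.3211 bits, D_KL(Q||P) = 3.7131 bits. No, they are not equal.

D_KL(P||Q) = Σ P(x) log₂(P(x)/Q(x))

Computing term by term:
  P(1)·log₂(P(1)/Q(1)) = 0.4258·log₂(0.4258/0.0204) = 1.86651
  P(2)·log₂(P(2)/Q(2)) = 0.0099·log₂(0.0099/0.6667) = -0.06013
  P(3)·log₂(P(3)/Q(3)) = 0.3491·log₂(0.3491/0.1481) = 0.43186
  P(4)·log₂(P(4)/Q(4)) = 0.2152·log₂(0.2152/0.1648) = 0.08284

D_KL(P||Q) = 1.86651 - 0.06013 + 0.43186 + 0.08284 = 2.32108 ≈ 2.3211 bits

D_KL(Q||P) = Σ Q(x) log₂(Q(x)/P(x))

Computing term by term:
  Q(1)·log₂(Q(1)/P(1)) = 0.0204·log₂(0.0204/0.4258) = -0.08942
  Q(2)·log₂(Q(2)/P(2)) = 0.6667·log₂(0.6667/0.0099) = 4.04918
  Q(3)·log₂(Q(3)/P(3)) = 0.1481·log₂(0.1481/0.3491) = -0.18321
  Q(4)·log₂(Q(4)/P(4)) = 0.1648·log₂(0.1648/0.2152) = -0.06344

D_KL(Q||P) = -0.08942 + 4.04918 - 0.18321 - 0.06344 = 3.71311 ≈ 3.7131 bits

These are NOT equal (difference: 1.3920 bits). KL divergence is asymmetric: D_KL(P||Q) ≠ D_KL(Q||P) in general.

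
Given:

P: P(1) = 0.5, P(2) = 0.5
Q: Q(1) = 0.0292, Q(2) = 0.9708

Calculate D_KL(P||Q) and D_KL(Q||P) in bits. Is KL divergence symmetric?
D_KL(P||Q) = 1.5703 bits, D_KL(Q||P) = 0.8096 bits. No, KL divergence is not symmetric.

D_KL(P||Q) = Σ P(x) log₂(P(x)/Q(x))

Computing term by term:
  P(1)·log₂(P(1)/Q(1)) = 0.5·log₂(0.5/0.0292) = 2.04894
  P(2)·log₂(P(2)/Q(2)) = 0.5·log₂(0.5/0.9708) = -0.47862

D_KL(P||Q) = 2.04894 - 0.47862 = 1.57032 ≈ 1.5703 bits

D_KL(Q||P) = Σ Q(x) log₂(Q(x)/P(x))

Computing term by term:
  Q(1)·log₂(Q(1)/P(1)) = 0.0292·log₂(0.0292/0.5) = -0.11966
  Q(2)·log₂(Q(2)/P(2)) = 0.9708·log₂(0.9708/0.5) = 0.92929

D_KL(Q||P) = -0.11966 + 0.92929 = 0.80963 ≈ 0.8096 bits

These are NOT equal (difference: 0.7607 bits). KL divergence is asymmetric: D_KL(P||Q) ≠ D_KL(Q||P) in general.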